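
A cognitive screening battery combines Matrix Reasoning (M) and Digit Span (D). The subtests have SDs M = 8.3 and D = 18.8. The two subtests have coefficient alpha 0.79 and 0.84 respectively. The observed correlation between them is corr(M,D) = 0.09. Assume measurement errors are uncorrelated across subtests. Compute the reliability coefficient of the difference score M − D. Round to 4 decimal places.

Var(M−D) = 8.3² + 18.8² − 2·8.3·18.8·0.09 = 422.33 − 28.0872 = 394.243.
With uncorrelated errors the cross-covariances are all true-score covariance, so they carry over unchanged; only the diagonal terms shrink to ρᵢσᵢ².
True-score variance = [8.3²·0.79 + 18.8²·0.84] − 28.0872 = 351.313 − 28.0872 = 323.226.
Reliability = 323.226 / 394.243 = 0.8199.

0.8199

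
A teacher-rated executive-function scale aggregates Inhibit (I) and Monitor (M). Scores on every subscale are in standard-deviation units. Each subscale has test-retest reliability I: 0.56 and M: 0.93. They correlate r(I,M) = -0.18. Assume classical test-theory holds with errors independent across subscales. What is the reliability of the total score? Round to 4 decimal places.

Var(I+M) = 2 + 2·[(-0.18)] = 2 − 0.36 = 1.64.
Under uncorrelated errors the observed covariances equal the true-score covariances, so only the own-variance terms attenuate.
True-score variance = [0.56 + 0.93] − 0.36 = 1.49 − 0.36 = 1.13.
Reliability = 1.13 / 1.64 = 0.6890.

0.6890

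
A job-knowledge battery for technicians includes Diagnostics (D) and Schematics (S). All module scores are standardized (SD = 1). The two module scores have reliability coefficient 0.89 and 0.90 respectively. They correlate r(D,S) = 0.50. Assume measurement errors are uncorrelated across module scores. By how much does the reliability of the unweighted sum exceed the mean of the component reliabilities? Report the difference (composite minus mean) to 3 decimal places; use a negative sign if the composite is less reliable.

0.035

Var(sum) = 2 + 1 = 3; true-score variance = 1.79 + 1 = 2.79; composite reliability = 0.9300.
Mean component reliability = 0.8950.
Difference = 0.9300 − 0.8950 = 0.035.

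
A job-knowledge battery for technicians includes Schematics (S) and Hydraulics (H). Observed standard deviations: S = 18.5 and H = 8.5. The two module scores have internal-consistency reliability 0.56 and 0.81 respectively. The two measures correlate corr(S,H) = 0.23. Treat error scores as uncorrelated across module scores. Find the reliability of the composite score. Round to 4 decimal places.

Var(S+H) = 18.5² + 8.5² + 2·[18.5·8.5·0.23] = 414.5 + 72.335 = 486.835.
With uncorrelated errors the cross-covariances are all true-score covariance, so they carry over unchanged; only the diagonal terms shrink to ρᵢσᵢ².
True-score variance = [18.5²·0.56 + 8.5²·0.81] + 72.335 = 250.183 + 72.335 = 322.518.
Reliability = 322.518 / 486.835 = 0.6625.

0.6625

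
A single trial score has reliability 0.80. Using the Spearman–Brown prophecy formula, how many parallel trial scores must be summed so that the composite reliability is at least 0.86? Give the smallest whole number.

k ≥ ρ*(1−ρ₁)/(ρ₁(1−ρ*)) = 0.86·0.20 / (0.80·0.14) = 1.536.
Smallest integer k = 2.

2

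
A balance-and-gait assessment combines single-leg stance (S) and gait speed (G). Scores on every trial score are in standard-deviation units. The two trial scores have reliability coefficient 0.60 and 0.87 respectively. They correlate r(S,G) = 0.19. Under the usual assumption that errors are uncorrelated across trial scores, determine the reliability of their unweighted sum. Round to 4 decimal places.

0.7773

Var(S+G) = 2 + 2·[0.19] = 2 + 0.38 = 2.38.
Under uncorrelated errors the observed covariances equal the true-score covariances, so only the own-variance terms attenuate.
True-score variance = [0.60 + 0.87] + 0.38 = 1.47 + 0.38 = 1.85.
Reliability = 1.85 / 2.38 = 0.7773.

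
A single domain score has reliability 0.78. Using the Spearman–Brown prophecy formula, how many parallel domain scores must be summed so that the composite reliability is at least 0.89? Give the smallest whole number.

k ≥ ρ*(1−ρ₁)/(ρ₁(1−ρ*)) = 0.89·0.22 / (0.78·0.11) = 2.282.
Smallest integer k = 3.

3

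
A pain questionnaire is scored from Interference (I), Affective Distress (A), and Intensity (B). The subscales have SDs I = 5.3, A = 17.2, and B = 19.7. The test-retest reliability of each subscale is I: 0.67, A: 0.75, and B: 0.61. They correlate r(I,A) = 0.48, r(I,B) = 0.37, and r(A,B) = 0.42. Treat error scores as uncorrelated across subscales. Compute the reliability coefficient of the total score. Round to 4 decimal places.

0.7980

Var(I+A+B) = 5.3² + 17.2² + 19.7² + 2·[5.3·17.2·0.48 + 5.3·19.7·0.37 + 17.2·19.7·0.42] = 712.02 + 449.403 = 1161.42.
With uncorrelated errors the cross-covariances are all true-score covariance, so they carry over unchanged; only the diagonal terms shrink to ρᵢσᵢ².
True-score variance = [5.3²·0.67 + 17.2²·0.75 + 19.7²·0.61] + 449.403 = 477.435 + 449.403 = 926.838.
Reliability = 926.838 / 1161.42 = 0.7980.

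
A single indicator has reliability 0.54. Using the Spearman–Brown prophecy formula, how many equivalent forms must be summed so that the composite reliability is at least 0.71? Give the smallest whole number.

3

k ≥ ρ*(1−ρ₁)/(ρ₁(1−ρ*)) = 0.71·0.46 / (0.54·0.29) = 2.086.
Smallest integer k = 3.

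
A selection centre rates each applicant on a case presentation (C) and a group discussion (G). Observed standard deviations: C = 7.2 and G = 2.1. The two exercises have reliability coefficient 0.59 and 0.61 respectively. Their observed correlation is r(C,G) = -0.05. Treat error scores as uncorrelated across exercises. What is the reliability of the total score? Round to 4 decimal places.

Var(C+G) = 7.2² + 2.1² + 2·[7.2·2.1·(-0.05)] = 56.25 − 1.512 = 54.738.
Under uncorrelated errors the observed covariances equal the true-score covariances, so only the own-variance terms attenuate.
True-score variance = [7.2²·0.59 + 2.1²·0.61] − 1.512 = 33.2757 − 1.512 = 31.7637.
Reliability = 31.7637 / 54.738 = 0.5803.

0.5803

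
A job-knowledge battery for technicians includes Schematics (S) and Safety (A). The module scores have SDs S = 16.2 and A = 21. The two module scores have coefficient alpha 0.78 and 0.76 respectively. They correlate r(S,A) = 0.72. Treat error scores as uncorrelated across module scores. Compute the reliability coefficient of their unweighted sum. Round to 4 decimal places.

0.8629

Var(S+A) = 16.2² + 21² + 2·[16.2·21·0.72] = 703.44 + 489.888 = 1193.33.
Because errors are independent across components, Cov(Tᵢ,Tⱼ) = Cov(Xᵢ,Xⱼ); the off-diagonal part of the true-score variance is the same as above.
True-score variance = [16.2²·0.78 + 21²·0.76] + 489.888 = 539.863 + 489.888 = 1029.75.
Reliability = 1029.75 / 1193.33 = 0.8629.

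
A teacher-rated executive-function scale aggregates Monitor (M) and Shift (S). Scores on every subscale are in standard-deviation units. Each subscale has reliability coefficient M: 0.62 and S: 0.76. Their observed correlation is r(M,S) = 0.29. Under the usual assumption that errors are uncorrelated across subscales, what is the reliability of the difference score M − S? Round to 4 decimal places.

Var(M−S) = 1 + 1 − 2·0.29 = 2 − 0.58 = 1.42.
With uncorrelated errors the cross-covariances are all true-score covariance, so they carry over unchanged; only the diagonal terms shrink to ρᵢσᵢ².
True-score variance = [0.62 + 0.76] − 0.58 = 1.38 − 0.58 = 0.8.
Reliability = 0.8 / 1.42 = 0.5634.

0.5634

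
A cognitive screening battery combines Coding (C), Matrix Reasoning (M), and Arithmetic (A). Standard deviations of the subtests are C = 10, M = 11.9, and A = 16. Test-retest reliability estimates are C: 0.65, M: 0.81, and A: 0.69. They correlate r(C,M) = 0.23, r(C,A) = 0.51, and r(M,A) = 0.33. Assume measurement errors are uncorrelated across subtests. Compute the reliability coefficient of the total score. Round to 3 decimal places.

0.832

Var(C+M+A) = 10² + 11.9² + 16² + 2·[10·11.9·0.23 + 10·16·0.51 + 11.9·16·0.33] = 497.61 + 343.604 = 841.214.
With uncorrelated errors the cross-covariances are all true-score covariance, so they carry over unchanged; only the diagonal terms shrink to ρᵢσᵢ².
True-score variance = [10²·0.65 + 11.9²·0.81 + 16²·0.69] + 343.604 = 356.344 + 343.604 = 699.948.
Reliability = 699.948 / 841.214 = 0.832.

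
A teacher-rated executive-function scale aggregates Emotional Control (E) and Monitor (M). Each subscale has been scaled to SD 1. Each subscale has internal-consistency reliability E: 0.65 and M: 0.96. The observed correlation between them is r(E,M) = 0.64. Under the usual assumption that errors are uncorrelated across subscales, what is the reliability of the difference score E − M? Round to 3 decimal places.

Var(E−M) = 1 + 1 − 2·0.64 = 2 − 1.28 = 0.72.
Under uncorrelated errors the observed covariances equal the true-score covariances, so only the own-variance terms attenuate.
True-score variance = [0.65 + 0.96] − 1.28 = 1.61 − 1.28 = 0.33.
Reliability = 0.33 / 0.72 = 0.458.

0.458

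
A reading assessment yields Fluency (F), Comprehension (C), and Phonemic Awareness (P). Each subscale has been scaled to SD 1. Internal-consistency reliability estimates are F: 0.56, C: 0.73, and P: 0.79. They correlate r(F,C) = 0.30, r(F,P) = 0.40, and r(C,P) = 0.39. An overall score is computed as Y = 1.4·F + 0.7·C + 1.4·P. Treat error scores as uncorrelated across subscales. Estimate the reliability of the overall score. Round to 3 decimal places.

Var(Y) = 1.4² + 0.7² + 1.4² + 2·[0.98·0.30 + 1.96·0.40 + 0.98·0.39] = 4.41 + 2.9204 = 7.3304.
With uncorrelated errors the cross-covariances are all true-score covariance, so they carry over unchanged; only the diagonal terms shrink to ρᵢσᵢ².
True-score variance = [1.4²·0.56 + 0.7²·0.73 + 1.4²·0.79] + 2.9204 = 3.0037 + 2.9204 = 5.9241.
Reliability = 5.9241 / 7.3304 = 0.808.

0.808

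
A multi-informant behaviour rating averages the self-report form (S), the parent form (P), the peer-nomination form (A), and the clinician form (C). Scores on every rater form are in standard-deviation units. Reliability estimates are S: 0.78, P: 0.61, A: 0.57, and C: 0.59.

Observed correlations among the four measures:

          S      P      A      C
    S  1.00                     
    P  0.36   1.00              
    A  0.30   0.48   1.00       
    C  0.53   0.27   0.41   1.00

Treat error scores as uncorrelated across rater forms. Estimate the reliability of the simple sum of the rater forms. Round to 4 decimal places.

Var(S+P+A+C) = 4 + 2·[0.36 + 0.30 + 0.53 + 0.48 + 0.27 + 0.41] = 4 + 4.7 = 8.7.
Under uncorrelated errors the observed covariances equal the true-score covariances, so only the own-variance terms attenuate.
True-score variance = [0.78 + 0.61 + 0.57 + 0.59] + 4.7 = 2.55 + 4.7 = 7.25.
Reliability = 7.25 / 8.7 = 0.8333.

0.8333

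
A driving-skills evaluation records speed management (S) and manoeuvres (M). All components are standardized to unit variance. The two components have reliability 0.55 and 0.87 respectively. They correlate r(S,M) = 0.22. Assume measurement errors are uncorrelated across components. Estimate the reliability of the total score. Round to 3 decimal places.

Var(S+M) = 2 + 2·[0.22] = 2 + 0.44 = 2.44.
Because errors are independent across components, Cov(Tᵢ,Tⱼ) = Cov(Xᵢ,Xⱼ); the off-diagonal part of the true-score variance is the same as above.
True-score variance = [0.55 + 0.87] + 0.44 = 1.42 + 0.44 = 1.86.
Reliability = 1.86 / 2.44 = 0.762.

0.762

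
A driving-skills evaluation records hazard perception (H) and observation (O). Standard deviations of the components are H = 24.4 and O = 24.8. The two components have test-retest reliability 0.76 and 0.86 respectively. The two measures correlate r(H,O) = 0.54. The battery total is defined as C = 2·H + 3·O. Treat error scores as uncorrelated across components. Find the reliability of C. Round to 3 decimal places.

0.886

Var(C) = 2²·24.4² + 3²·24.8² + 2·[6·24.4·24.8·0.54] = 7916.8 + 3921.18 = 11838.
Because errors are independent across components, Cov(Tᵢ,Tⱼ) = Cov(Xᵢ,Xⱼ); the off-diagonal part of the true-score variance is the same as above.
True-score variance = [2²·24.4²·0.76 + 3²·24.8²·0.86] + 3921.18 = 6570.3 + 3921.18 = 10491.5.
Reliability = 10491.5 / 11838 = 0.886.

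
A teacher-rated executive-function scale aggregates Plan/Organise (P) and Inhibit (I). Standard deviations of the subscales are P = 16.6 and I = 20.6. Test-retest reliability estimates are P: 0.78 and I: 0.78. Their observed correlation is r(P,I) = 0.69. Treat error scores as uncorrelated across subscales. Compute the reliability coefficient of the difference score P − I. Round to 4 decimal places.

0.3247

Var(P−I) = 16.6² + 20.6² − 2·16.6·20.6·0.69 = 699.92 − 471.905 = 228.015.
Under uncorrelated errors the observed covariances equal the true-score covariances, so only the own-variance terms attenuate.
True-score variance = [16.6²·0.78 + 20.6²·0.78] − 471.905 = 545.938 − 471.905 = 74.0328.
Reliability = 74.0328 / 228.015 = 0.3247.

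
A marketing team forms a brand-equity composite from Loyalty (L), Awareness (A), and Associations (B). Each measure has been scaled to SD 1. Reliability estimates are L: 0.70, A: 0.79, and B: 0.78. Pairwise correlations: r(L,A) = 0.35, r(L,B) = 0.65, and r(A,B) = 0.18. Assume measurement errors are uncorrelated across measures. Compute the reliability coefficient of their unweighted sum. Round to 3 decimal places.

0.864

Var(L+A+B) = 3 + 2·[0.35 + 0.65 + 0.18] = 3 + 2.36 = 5.36.
Under uncorrelated errors the observed covariances equal the true-score covariances, so only the own-variance terms attenuate.
True-score variance = [0.70 + 0.79 + 0.78] + 2.36 = 2.27 + 2.36 = 4.63.
Reliability = 4.63 / 5.36 = 0.864.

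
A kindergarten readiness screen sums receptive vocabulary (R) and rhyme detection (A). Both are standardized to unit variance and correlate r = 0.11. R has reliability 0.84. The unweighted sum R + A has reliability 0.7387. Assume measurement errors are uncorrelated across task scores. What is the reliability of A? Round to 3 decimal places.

Var(R+A) = 2 + 2·0.11 = 2.220.
True-score variance = ρ_R + ρ_A + 2·0.11, so 0.7387 = (0.84 + ρ_A + 0.22) / 2.220.
ρ_A = 0.7387·2.220 − 0.84 − 0.22 = 0.580.

0.580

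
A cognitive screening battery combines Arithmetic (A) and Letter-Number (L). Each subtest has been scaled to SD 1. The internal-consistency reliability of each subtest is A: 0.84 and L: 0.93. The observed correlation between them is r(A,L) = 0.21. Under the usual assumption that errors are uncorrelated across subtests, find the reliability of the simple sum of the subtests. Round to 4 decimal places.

0.9050

Var(A+L) = 2 + 2·[0.21] = 2 + 0.42 = 2.42.
With uncorrelated errors the cross-covariances are all true-score covariance, so they carry over unchanged; only the diagonal terms shrink to ρᵢσᵢ².
True-score variance = [0.84 + 0.93] + 0.42 = 1.77 + 0.42 = 2.19.
Reliability = 2.19 / 2.42 = 0.9050.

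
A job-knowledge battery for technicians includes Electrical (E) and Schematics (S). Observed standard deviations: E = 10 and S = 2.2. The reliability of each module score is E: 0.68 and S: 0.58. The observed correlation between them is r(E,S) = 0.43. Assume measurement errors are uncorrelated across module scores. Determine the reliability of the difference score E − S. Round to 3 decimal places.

Var(E−S) = 10² + 2.2² − 2·10·2.2·0.43 = 104.84 − 18.92 = 85.92.
With uncorrelated errors the cross-covariances are all true-score covariance, so they carry over unchanged; only the diagonal terms shrink to ρᵢσᵢ².
True-score variance = [10²·0.68 + 2.2²·0.58] − 18.92 = 70.8072 − 18.92 = 51.8872.
Reliability = 51.8872 / 85.92 = 0.604.

0.604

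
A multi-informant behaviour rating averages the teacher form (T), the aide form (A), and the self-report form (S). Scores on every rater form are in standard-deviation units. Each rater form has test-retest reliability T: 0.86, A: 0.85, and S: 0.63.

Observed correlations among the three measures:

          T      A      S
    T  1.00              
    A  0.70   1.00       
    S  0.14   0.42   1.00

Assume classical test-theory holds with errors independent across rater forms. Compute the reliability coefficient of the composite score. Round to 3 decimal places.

0.880

Var(T+A+S) = 3 + 2·[0.70 + 0.14 + 0.42] = 3 + 2.52 = 5.52.
With uncorrelated errors the cross-covariances are all true-score covariance, so they carry over unchanged; only the diagonal terms shrink to ρᵢσᵢ².
True-score variance = [0.86 + 0.85 + 0.63] + 2.52 = 2.34 + 2.52 = 4.86.
Reliability = 4.86 / 5.52 = 0.880.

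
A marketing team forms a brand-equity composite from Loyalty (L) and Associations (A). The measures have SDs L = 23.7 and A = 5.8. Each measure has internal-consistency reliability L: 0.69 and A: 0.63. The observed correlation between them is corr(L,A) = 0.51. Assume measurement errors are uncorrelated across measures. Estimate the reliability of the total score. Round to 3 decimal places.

Var(L+A) = 23.7² + 5.8² + 2·[23.7·5.8·0.51] = 595.33 + 140.209 = 735.539.
Because errors are independent across components, Cov(Tᵢ,Tⱼ) = Cov(Xᵢ,Xⱼ); the off-diagonal part of the true-score variance is the same as above.
True-score variance = [23.7²·0.69 + 5.8²·0.63] + 140.209 = 408.759 + 140.209 = 548.968.
Reliability = 548.968 / 735.539 = 0.746.

0.746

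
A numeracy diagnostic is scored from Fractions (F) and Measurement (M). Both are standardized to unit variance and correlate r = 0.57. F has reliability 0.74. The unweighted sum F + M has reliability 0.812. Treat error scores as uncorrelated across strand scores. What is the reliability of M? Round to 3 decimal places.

0.670

Var(F+M) = 2 + 2·0.57 = 3.140.
True-score variance = ρ_F + ρ_M + 2·0.57, so 0.812 = (0.74 + ρ_M + 1.14) / 3.140.
ρ_M = 0.812·3.140 − 0.74 − 1.14 = 0.670.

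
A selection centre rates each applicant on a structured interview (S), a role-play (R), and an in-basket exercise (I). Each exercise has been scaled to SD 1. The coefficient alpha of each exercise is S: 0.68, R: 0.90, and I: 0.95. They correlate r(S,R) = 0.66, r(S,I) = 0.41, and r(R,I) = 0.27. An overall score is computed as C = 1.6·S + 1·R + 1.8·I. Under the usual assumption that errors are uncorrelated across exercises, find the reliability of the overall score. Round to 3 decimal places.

Var(C) = 1.6² + 1 + 1.8² + 2·[1.6·0.66 + 2.88·0.41 + 1.8·0.27] = 6.8 + 5.4456 = 12.2456.
Under uncorrelated errors the observed covariances equal the true-score covariances, so only the own-variance terms attenuate.
True-score variance = [1.6²·0.68 + 0.90 + 1.8²·0.95] + 5.4456 = 5.7188 + 5.4456 = 11.1644.
Reliability = 11.1644 / 12.2456 = 0.912.

0.912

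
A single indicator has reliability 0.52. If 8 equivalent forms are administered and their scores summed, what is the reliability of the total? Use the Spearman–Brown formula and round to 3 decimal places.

ρ_k = kρ / (1 + (k−1)ρ) = 8·0.52 / (1 + 7·0.52) = 4.160 / 4.640 = 0.897.

0.897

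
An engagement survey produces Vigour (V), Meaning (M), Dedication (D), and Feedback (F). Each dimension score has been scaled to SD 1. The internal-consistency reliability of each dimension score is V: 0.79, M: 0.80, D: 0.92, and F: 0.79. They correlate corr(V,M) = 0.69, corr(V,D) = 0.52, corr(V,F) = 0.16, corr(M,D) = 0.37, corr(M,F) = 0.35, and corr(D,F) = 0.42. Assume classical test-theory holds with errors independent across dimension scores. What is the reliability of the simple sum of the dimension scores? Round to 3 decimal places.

0.922

Var(V+M+D+F) = 4 + 2·[0.69 + 0.52 + 0.16 + 0.37 + 0.35 + 0.42] = 4 + 5.02 = 9.02.
Under uncorrelated errors the observed covariances equal the true-score covariances, so only the own-variance terms attenuate.
True-score variance = [0.79 + 0.80 + 0.92 + 0.79] + 5.02 = 3.3 + 5.02 = 8.32.
Reliability = 8.32 / 9.02 = 0.922.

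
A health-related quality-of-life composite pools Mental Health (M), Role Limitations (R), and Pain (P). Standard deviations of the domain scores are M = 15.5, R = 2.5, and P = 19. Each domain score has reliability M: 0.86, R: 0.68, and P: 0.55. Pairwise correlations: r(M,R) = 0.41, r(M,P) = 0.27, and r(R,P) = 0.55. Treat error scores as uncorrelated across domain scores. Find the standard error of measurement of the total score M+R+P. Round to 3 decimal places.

Var(total) = 607.5 + 243.055 = 850.555.
True-score variance = 409.415 + 243.055 = 652.47, so reliability = 0.7671.
Error variance = 850.555 − 652.47 = 198.085; SEM = √198.085 = 14.074.

14.074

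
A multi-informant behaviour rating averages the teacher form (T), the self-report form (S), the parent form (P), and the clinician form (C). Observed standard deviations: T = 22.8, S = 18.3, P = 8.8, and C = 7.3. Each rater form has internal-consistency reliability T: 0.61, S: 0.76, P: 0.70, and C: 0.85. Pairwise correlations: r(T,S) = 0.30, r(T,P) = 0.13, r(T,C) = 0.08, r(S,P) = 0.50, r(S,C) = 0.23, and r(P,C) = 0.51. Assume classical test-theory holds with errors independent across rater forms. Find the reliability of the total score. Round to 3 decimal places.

Var(T+S+P+C) = 22.8² + 18.3² + 8.8² + 7.3² + 2·[22.8·18.3·0.30 + 22.8·8.8·0.13 + 22.8·7.3·0.08 + 18.3·8.8·0.50 + 18.3·7.3·0.23 + 8.8·7.3·0.51] = 985.46 + 617.157 = 1602.62.
Because errors are independent across components, Cov(Tᵢ,Tⱼ) = Cov(Xᵢ,Xⱼ); the off-diagonal part of the true-score variance is the same as above.
True-score variance = [22.8²·0.61 + 18.3²·0.76 + 8.8²·0.70 + 7.3²·0.85] + 617.157 = 671.123 + 617.157 = 1288.28.
Reliability = 1288.28 / 1602.62 = 0.804.

0.804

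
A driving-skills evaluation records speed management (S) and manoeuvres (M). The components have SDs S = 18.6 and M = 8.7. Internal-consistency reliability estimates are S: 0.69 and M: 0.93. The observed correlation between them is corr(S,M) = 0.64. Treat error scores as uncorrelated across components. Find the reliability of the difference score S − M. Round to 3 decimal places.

0.475

Var(S−M) = 18.6² + 8.7² − 2·18.6·8.7·0.64 = 421.65 − 207.13 = 214.52.
With uncorrelated errors the cross-covariances are all true-score covariance, so they carry over unchanged; only the diagonal terms shrink to ρᵢσᵢ².
True-score variance = [18.6²·0.69 + 8.7²·0.93] − 207.13 = 309.104 − 207.13 = 101.975.
Reliability = 101.975 / 214.52 = 0.475.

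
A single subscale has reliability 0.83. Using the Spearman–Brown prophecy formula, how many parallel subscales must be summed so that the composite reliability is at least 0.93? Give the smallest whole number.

3

k ≥ ρ*(1−ρ₁)/(ρ₁(1−ρ*)) = 0.93·0.17 / (0.83·0.07) = 2.721.
Smallest integer k = 3.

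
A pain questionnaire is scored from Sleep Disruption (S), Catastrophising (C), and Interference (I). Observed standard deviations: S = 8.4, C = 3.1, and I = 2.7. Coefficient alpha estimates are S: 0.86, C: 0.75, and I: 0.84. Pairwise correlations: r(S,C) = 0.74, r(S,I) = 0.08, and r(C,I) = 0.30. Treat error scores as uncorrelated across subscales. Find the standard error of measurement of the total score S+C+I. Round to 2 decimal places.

3.67

Var(total) = 87.46 + 47.19 = 134.65.
True-score variance = 74.0127 + 47.19 = 121.203, so reliability = 0.9001.
Error variance = 134.65 − 121.203 = 13.4473; SEM = √13.4473 = 3.67.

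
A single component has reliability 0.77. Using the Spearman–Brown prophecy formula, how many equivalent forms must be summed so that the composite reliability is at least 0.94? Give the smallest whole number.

5

k ≥ ρ*(1−ρ₁)/(ρ₁(1−ρ*)) = 0.94·0.23 / (0.77·0.06) = 4.680.
Smallest integer k = 5.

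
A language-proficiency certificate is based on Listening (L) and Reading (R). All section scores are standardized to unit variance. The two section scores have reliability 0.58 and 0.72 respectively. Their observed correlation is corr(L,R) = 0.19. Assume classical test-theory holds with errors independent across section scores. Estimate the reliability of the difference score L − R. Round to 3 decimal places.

Var(L−R) = 1 + 1 − 2·0.19 = 2 − 0.38 = 1.62.
Under uncorrelated errors the observed covariances equal the true-score covariances, so only the own-variance terms attenuate.
True-score variance = [0.58 + 0.72] − 0.38 = 1.3 − 0.38 = 0.92.
Reliability = 0.92 / 1.62 = 0.568.

0.568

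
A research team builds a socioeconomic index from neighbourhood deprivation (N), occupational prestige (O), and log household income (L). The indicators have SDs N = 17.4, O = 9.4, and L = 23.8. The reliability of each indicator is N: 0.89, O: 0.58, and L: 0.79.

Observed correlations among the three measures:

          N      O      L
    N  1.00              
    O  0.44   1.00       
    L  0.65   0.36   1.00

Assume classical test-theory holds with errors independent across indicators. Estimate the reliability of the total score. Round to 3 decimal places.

Var(N+O+L) = 17.4² + 9.4² + 23.8² + 2·[17.4·9.4·0.44 + 17.4·23.8·0.65 + 9.4·23.8·0.36] = 957.56 + 843.367 = 1800.93.
Under uncorrelated errors the observed covariances equal the true-score covariances, so only the own-variance terms attenuate.
True-score variance = [17.4²·0.89 + 9.4²·0.58 + 23.8²·0.79] + 843.367 = 768.193 + 843.367 = 1611.56.
Reliability = 1611.56 / 1800.93 = 0.895.

0.895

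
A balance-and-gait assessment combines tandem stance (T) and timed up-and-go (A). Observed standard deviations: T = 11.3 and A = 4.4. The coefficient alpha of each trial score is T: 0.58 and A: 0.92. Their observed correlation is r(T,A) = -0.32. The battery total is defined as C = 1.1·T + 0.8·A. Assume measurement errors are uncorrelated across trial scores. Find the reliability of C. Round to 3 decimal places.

0.526

Var(C) = 1.1²·11.3² + 0.8²·4.4² + 2·[0.88·11.3·4.4·(-0.32)] = 166.895 − 28.0023 = 138.893.
With uncorrelated errors the cross-covariances are all true-score covariance, so they carry over unchanged; only the diagonal terms shrink to ρᵢσᵢ².
True-score variance = [1.1²·11.3²·0.58 + 0.8²·4.4²·0.92] − 28.0023 = 101.012 − 28.0023 = 73.0097.
Reliability = 73.0097 / 138.893 = 0.526.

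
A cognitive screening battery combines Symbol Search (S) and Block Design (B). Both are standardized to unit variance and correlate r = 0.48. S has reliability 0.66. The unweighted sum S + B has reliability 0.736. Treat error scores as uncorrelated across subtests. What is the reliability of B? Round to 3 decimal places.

0.559

Var(S+B) = 2 + 2·0.48 = 2.960.
True-score variance = ρ_S + ρ_B + 2·0.48, so 0.736 = (0.66 + ρ_B + 0.96) / 2.960.
ρ_B = 0.736·2.960 − 0.66 − 0.96 = 0.559.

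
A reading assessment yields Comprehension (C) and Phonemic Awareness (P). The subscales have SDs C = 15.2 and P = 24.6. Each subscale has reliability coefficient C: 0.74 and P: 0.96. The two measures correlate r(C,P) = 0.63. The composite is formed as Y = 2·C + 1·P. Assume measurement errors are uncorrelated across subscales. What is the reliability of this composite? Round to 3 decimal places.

Var(Y) = 2²·15.2² + 24.6² + 2·[2·15.2·24.6·0.63] = 1529.32 + 942.278 = 2471.6.
With uncorrelated errors the cross-covariances are all true-score covariance, so they carry over unchanged; only the diagonal terms shrink to ρᵢσᵢ².
True-score variance = [2²·15.2²·0.74 + 24.6²·0.96] + 942.278 = 1264.83 + 942.278 = 2207.11.
Reliability = 2207.11 / 2471.6 = 0.893.

0.893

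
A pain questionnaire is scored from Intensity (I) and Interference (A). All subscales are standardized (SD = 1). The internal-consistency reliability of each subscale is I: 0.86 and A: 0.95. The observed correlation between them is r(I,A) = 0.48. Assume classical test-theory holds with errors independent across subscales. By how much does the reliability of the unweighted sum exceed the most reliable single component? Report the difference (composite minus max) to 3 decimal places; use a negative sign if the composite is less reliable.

-0.014

Var(sum) = 2 + 0.96 = 2.96; true-score variance = 1.81 + 0.96 = 2.77; composite reliability = 0.9358.
Max component reliability = 0.9500.
Difference = 0.9358 − 0.9500 = -0.014.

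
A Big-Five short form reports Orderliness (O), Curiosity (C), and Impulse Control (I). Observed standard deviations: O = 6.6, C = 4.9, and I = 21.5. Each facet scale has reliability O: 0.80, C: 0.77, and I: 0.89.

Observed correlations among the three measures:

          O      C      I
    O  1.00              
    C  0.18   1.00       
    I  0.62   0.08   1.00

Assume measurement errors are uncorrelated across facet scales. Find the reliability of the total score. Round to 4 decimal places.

Var(O+C+I) = 6.6² + 4.9² + 21.5² + 2·[6.6·4.9·0.18 + 6.6·21.5·0.62 + 4.9·21.5·0.08] = 529.82 + 204.454 = 734.274.
With uncorrelated errors the cross-covariances are all true-score covariance, so they carry over unchanged; only the diagonal terms shrink to ρᵢσᵢ².
True-score variance = [6.6²·0.80 + 4.9²·0.77 + 21.5²·0.89] + 204.454 = 464.738 + 204.454 = 669.193.
Reliability = 669.193 / 734.274 = 0.9114.

0.9114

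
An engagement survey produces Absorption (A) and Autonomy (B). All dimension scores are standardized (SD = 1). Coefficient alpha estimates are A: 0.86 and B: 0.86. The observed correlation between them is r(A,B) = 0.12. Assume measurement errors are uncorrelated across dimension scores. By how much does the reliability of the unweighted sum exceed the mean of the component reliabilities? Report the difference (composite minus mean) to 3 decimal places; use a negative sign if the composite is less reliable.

0.015

Var(sum) = 2 + 0.24 = 2.24; true-score variance = 1.72 + 0.24 = 1.96; composite reliability = 0.8750.
Mean component reliability = 0.8600.
Difference = 0.8750 − 0.8600 = 0.015.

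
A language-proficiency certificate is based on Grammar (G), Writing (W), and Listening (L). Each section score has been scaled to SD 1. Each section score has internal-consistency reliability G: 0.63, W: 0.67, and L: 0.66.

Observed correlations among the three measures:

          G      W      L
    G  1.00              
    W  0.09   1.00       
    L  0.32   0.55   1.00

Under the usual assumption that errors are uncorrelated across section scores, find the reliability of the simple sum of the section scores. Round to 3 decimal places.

Var(G+W+L) = 3 + 2·[0.09 + 0.32 + 0.55] = 3 + 1.92 = 4.92.
Because errors are independent across components, Cov(Tᵢ,Tⱼ) = Cov(Xᵢ,Xⱼ); the off-diagonal part of the true-score variance is the same as above.
True-score variance = [0.63 + 0.67 + 0.66] + 1.92 = 1.96 + 1.92 = 3.88.
Reliability = 3.88 / 4.92 = 0.789.

0.789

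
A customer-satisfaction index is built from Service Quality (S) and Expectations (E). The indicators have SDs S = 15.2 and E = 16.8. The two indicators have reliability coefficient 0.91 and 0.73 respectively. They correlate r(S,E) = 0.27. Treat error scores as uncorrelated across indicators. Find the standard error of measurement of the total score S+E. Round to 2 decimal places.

Var(total) = 513.28 + 137.894 = 651.174.
True-score variance = 416.282 + 137.894 = 554.176, so reliability = 0.8510.
Error variance = 651.174 − 554.176 = 96.9984; SEM = √96.9984 = 9.85.

9.85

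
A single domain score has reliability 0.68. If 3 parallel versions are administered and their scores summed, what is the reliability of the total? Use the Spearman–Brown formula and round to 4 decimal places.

0.8644

ρ_k = kρ / (1 + (k−1)ρ) = 3·0.68 / (1 + 2·0.68) = 2.040 / 2.360 = 0.8644.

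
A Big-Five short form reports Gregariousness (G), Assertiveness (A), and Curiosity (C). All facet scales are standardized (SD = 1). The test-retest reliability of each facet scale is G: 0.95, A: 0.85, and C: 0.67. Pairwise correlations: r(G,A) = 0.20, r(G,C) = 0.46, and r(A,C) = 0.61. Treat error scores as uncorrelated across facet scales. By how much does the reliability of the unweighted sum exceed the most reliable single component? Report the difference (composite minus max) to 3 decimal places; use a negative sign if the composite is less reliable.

-0.046

Var(sum) = 3 + 2.54 = 5.54; true-score variance = 2.47 + 2.54 = 5.01; composite reliability = 0.9043.
Max component reliability = 0.9500.
Difference = 0.9043 − 0.9500 = -0.046.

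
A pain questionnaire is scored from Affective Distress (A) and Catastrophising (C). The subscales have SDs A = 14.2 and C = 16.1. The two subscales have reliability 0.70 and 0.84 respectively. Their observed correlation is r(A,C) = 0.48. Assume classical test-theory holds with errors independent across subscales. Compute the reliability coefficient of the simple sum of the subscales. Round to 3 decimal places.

Var(A+C) = 14.2² + 16.1² + 2·[14.2·16.1·0.48] = 460.85 + 219.475 = 680.325.
Because errors are independent across components, Cov(Tᵢ,Tⱼ) = Cov(Xᵢ,Xⱼ); the off-diagonal part of the true-score variance is the same as above.
True-score variance = [14.2²·0.70 + 16.1²·0.84] + 219.475 = 358.884 + 219.475 = 578.36.
Reliability = 578.36 / 680.325 = 0.850.

0.850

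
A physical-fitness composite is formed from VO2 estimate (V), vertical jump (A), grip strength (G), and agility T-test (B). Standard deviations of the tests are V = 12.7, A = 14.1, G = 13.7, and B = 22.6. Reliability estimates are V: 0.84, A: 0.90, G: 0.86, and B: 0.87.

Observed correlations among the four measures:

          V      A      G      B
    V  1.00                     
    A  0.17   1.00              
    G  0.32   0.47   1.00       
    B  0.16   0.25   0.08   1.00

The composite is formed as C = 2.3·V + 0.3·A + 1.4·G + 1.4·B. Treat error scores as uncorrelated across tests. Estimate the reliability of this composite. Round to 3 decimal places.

Var(C) = 2.3²·12.7² + 0.3²·14.1² + 1.4²·13.7² + 1.4²·22.6² + 2·[0.69·12.7·14.1·0.17 + 3.22·12.7·13.7·0.32 + 3.22·12.7·22.6·0.16 + 0.42·14.1·13.7·0.47 + 0.42·14.1·22.6·0.25 + 1.96·13.7·22.6·0.08] = 2240.08 + 936.593 = 3176.67.
Under uncorrelated errors the observed covariances equal the true-score covariances, so only the own-variance terms attenuate.
True-score variance = [2.3²·12.7²·0.84 + 0.3²·14.1²·0.90 + 1.4²·13.7²·0.86 + 1.4²·22.6²·0.87] + 936.593 = 1920.13 + 936.593 = 2856.72.
Reliability = 2856.72 / 3176.67 = 0.899.

0.899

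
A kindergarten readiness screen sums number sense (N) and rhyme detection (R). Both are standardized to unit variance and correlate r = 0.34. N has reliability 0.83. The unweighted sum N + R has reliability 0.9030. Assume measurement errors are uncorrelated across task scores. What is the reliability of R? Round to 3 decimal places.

0.910

Var(N+R) = 2 + 2·0.34 = 2.680.
True-score variance = ρ_N + ρ_R + 2·0.34, so 0.9030 = (0.83 + ρ_R + 0.68) / 2.680.
ρ_R = 0.9030·2.680 − 0.83 − 0.68 = 0.910.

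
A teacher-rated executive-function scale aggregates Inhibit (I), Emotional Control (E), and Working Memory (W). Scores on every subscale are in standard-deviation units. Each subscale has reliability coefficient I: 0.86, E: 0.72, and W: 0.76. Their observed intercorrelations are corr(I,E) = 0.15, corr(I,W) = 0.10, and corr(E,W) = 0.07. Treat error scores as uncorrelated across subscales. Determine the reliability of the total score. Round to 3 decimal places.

Var(I+E+W) = 3 + 2·[0.15 + 0.10 + 0.07] = 3 + 0.64 = 3.64.
Under uncorrelated errors the observed covariances equal the true-score covariances, so only the own-variance terms attenuate.
True-score variance = [0.86 + 0.72 + 0.76] + 0.64 = 2.34 + 0.64 = 2.98.
Reliability = 2.98 / 3.64 = 0.819.

0.819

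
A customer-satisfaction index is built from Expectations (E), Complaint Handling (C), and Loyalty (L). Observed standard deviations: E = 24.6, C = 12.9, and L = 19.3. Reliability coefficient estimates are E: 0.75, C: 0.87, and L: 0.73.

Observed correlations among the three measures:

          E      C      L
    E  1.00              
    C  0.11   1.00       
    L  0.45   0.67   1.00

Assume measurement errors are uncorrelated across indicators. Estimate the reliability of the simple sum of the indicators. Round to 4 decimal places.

0.8615

Var(E+C+L) = 24.6² + 12.9² + 19.3² + 2·[24.6·12.9·0.11 + 24.6·19.3·0.45 + 12.9·19.3·0.67] = 1144.06 + 830.737 = 1974.8.
Under uncorrelated errors the observed covariances equal the true-score covariances, so only the own-variance terms attenuate.
True-score variance = [24.6²·0.75 + 12.9²·0.87 + 19.3²·0.73] + 830.737 = 870.564 + 830.737 = 1701.3.
Reliability = 1701.3 / 1974.8 = 0.8615.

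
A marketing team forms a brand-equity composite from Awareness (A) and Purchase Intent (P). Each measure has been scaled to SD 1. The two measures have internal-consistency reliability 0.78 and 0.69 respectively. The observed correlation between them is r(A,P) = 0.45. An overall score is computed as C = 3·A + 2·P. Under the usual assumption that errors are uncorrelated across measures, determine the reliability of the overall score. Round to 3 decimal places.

Var(C) = 3² + 2² + 2·[6·0.45] = 13 + 5.4 = 18.4.
Because errors are independent across components, Cov(Tᵢ,Tⱼ) = Cov(Xᵢ,Xⱼ); the off-diagonal part of the true-score variance is the same as above.
True-score variance = [3²·0.78 + 2²·0.69] + 5.4 = 9.78 + 5.4 = 15.18.
Reliability = 15.18 / 18.4 = 0.825.

0.825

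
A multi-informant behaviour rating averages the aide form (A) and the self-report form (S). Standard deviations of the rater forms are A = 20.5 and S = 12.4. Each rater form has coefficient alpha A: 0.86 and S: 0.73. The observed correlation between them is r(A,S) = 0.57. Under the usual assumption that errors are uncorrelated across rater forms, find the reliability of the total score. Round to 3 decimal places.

Var(A+S) = 20.5² + 12.4² + 2·[20.5·12.4·0.57] = 574.01 + 289.788 = 863.798.
Because errors are independent across components, Cov(Tᵢ,Tⱼ) = Cov(Xᵢ,Xⱼ); the off-diagonal part of the true-score variance is the same as above.
True-score variance = [20.5²·0.86 + 12.4²·0.73] + 289.788 = 473.66 + 289.788 = 763.448.
Reliability = 763.448 / 863.798 = 0.884.

0.884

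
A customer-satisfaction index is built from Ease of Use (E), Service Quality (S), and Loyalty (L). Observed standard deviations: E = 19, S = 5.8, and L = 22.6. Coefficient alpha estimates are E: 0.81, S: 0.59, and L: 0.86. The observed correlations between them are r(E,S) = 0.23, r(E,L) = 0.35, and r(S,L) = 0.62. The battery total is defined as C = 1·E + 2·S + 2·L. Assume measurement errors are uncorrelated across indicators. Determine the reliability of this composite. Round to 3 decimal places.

Var(C) = 19² + 2²·5.8² + 2²·22.6² + 2·[2·19·5.8·0.23 + 2·19·22.6·0.35 + 4·5.8·22.6·0.62] = 2538.6 + 1352.7 = 3891.3.
With uncorrelated errors the cross-covariances are all true-score covariance, so they carry over unchanged; only the diagonal terms shrink to ρᵢσᵢ².
True-score variance = [19²·0.81 + 2²·5.8²·0.59 + 2²·22.6²·0.86] + 1352.7 = 2128.81 + 1352.7 = 3481.52.
Reliability = 3481.52 / 3891.3 = 0.895.

0.895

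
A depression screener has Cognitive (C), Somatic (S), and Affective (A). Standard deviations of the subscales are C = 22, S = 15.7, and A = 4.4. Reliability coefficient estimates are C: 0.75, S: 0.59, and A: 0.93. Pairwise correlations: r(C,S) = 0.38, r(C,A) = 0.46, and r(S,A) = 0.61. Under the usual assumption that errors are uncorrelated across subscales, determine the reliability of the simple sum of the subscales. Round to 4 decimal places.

Var(C+S+A) = 22² + 15.7² + 4.4² + 2·[22·15.7·0.38 + 22·4.4·0.46 + 15.7·4.4·0.61] = 749.85 + 435.838 = 1185.69.
With uncorrelated errors the cross-covariances are all true-score covariance, so they carry over unchanged; only the diagonal terms shrink to ρᵢσᵢ².
True-score variance = [22²·0.75 + 15.7²·0.59 + 4.4²·0.93] + 435.838 = 526.434 + 435.838 = 962.271.
Reliability = 962.271 / 1185.69 = 0.8116.

0.8116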